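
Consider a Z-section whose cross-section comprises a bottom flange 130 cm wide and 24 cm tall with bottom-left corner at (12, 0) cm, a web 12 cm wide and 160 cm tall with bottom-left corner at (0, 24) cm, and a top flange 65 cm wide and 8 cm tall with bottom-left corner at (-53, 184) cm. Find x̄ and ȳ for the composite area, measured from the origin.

Part | A | x̄ᵢ | ȳᵢ | A·x̄ᵢ | A·ȳᵢ
bottom flange | 3120.00 | 77.00 | 12.00 | 240240.00 | 37440.00
web | 1920.00 | 6.00 | 104.00 | 11520.00 | 199680.00
top flange | 520.00 | -20.50 | 188.00 | -10660.00 | 97760.00
Σ | 5560.00 |  |  | 241100.00 | 334880.00
x̄ = 241100.00 / 5560.00 = 43.36 cm
ȳ = 334880.00 / 5560.00 = 60.23 cm

x̄ = 43.36 cm, ȳ = 60.23 cm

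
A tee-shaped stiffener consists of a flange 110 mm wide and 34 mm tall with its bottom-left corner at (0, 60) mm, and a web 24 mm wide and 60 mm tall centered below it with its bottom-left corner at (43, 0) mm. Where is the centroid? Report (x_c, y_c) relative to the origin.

x_c = 55.00 mm, y_c = 63.93 mm

web: A = 24 × 60 = 1440.00, centroid at (55.00, 30.00).
flange: A = 110 × 34 = 3740.00, centroid at (55.00, 77.00).
ΣA = 5180.00 mm²
ΣAx_c = (1440.00)(55.00) + (3740.00)(55.00) = 284900.00 mm³
ΣAy_c = (1440.00)(30.00) + (3740.00)(77.00) = 331180.00 mm³
x_c = 284900.00 / 5180.00 = 55.00 mm
y_c = 331180.00 / 5180.00 = 63.93 mm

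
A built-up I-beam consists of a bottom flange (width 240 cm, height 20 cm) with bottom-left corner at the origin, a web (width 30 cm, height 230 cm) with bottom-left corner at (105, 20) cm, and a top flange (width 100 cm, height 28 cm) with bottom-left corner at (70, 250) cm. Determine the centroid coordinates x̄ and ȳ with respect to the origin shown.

x̄ = 120.00 cm, ȳ = 118.53 cm

Part | A | x̄ᵢ | ȳᵢ | A·x̄ᵢ | A·ȳᵢ
bottom flange | 4800.00 | 120.00 | 10.00 | 576000.00 | 48000.00
web | 6900.00 | 120.00 | 135.00 | 828000.00 | 931500.00
top flange | 2800.00 | 120.00 | 264.00 | 336000.00 | 739200.00
Σ | 14500.00 |  |  | 1740000.00 | 1718700.00
x̄ = 1740000.00 / 14500.00 = 120.00 cm
ȳ = 1718700.00 / 14500.00 = 118.53 cm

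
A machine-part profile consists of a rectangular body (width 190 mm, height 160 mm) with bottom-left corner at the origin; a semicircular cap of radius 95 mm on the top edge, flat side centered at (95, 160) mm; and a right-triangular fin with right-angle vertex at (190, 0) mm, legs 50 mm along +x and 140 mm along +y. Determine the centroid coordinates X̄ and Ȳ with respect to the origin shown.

X̄ = 103.13 mm, Ȳ = 113.05 mm

rectangular body: A = 190 × 160 = 30400.00, centroid at (95.00, 80.00).
semicircular top: A = ½π·95² = 14176.44, centroid at (95.00, 200.32).
triangular fin: A = ½·50·140 = 3500.00, centroid at (206.67, 46.67).
ΣA = 48076.44 mm², ΣAX̄ = 4958094.83 mm³, ΣAȲ = 5435146.56 mm³.
X̄ = 4958094.83/48076.44 = 103.13 mm; Ȳ = 5435146.56/48076.44 = 113.05 mm.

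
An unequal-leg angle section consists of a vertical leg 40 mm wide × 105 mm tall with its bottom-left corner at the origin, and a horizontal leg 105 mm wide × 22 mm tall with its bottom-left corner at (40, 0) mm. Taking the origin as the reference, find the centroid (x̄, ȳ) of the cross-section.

vertical leg: A = 40 × 105 = 4200.00, centroid at (20.00, 52.50).
horizontal leg: A = 105 × 22 = 2310.00, centroid at (92.50, 11.00).
ΣA = 6510.00 mm²
ΣAx̄ = (4200.00)(20.00) + (2310.00)(92.50) = 297675.00 mm³
ΣAȳ = (4200.00)(52.50) + (2310.00)(11.00) = 245910.00 mm³
x̄ = 297675.00 / 6510.00 = 45.73 mm
ȳ = 245910.00 / 6510.00 = 37.77 mm

x̄ = 45.73 mm, ȳ = 37.77 mm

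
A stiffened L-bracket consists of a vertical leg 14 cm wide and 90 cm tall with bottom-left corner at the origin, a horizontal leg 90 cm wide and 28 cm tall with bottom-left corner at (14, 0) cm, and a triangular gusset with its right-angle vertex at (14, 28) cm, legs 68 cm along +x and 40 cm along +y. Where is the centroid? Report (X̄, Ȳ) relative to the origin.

X̄ = 40.34 cm, Ȳ = 28.83 cm

vertical leg: A = 14 × 90 = 1260.00, centroid at (7.00, 45.00).
horizontal leg: A = 90 × 28 = 2520.00, centroid at (59.00, 14.00).
gusset: A = ½·68·40 = 1360.00, centroid at (36.67, 41.33).
ΣA = 5140.00 cm²
ΣAX̄ = (1260.00)(7.00) + (2520.00)(59.00) + (1360.00)(36.67) = 207366.67 cm³
ΣAȲ = (1260.00)(45.00) + (2520.00)(14.00) + (1360.00)(41.33) = 148193.33 cm³
X̄ = 207366.67 / 5140.00 = 40.34 cm
Ȳ = 148193.33 / 5140.00 = 28.83 cm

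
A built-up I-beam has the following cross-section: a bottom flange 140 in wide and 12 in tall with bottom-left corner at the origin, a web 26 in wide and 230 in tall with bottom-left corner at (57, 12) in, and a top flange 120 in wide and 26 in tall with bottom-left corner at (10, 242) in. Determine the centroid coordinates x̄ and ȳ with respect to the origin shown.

x̄ = 70.00 in, ȳ = 145.19 in

bottom flange: A = 140 × 12 = 1680.00, centroid at (70.00, 6.00).
web: A = 26 × 230 = 5980.00, centroid at (70.00, 127.00).
top flange: A = 120 × 26 = 3120.00, centroid at (70.00, 255.00).
ΣA = 10780.00 in², ΣAx̄ = 754600.00 in³, ΣAȳ = 1565140.00 in³.
x̄ = 754600.00/10780.00 = 70.00 in; ȳ = 1565140.00/10780.00 = 145.19 in.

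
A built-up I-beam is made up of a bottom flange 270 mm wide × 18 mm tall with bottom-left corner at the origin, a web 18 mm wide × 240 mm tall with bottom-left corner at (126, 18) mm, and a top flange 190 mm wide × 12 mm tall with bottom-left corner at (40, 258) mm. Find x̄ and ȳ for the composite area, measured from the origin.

bottom flange: A = 270 × 18 = 4860.00, centroid at (135.00, 9.00).
web: A = 18 × 240 = 4320.00, centroid at (135.00, 138.00).
top flange: A = 190 × 12 = 2280.00, centroid at (135.00, 264.00).
ΣA = 11460.00 mm²
ΣAx̄ = (4860.00)(135.00) + (4320.00)(135.00) + (2280.00)(135.00) = 1547100.00 mm³
ΣAȳ = (4860.00)(9.00) + (4320.00)(138.00) + (2280.00)(264.00) = 1241820.00 mm³
x̄ = 1547100.00 / 11460.00 = 135.00 mm
ȳ = 1241820.00 / 11460.00 = 108.36 mm

x̄ = 135.00 mm, ȳ = 108.36 mm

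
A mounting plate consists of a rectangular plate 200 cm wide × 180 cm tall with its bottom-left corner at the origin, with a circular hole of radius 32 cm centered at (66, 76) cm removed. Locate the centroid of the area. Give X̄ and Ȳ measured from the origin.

Part | A | x̄ᵢ | ȳᵢ | A·x̄ᵢ | A·ȳᵢ
plate | 36000.00 | 100.00 | 90.00 | 3600000.00 | 3240000.00
hole | -3216.99 | 66.00 | 76.00 | -212321.40 | -244491.31
Σ | 32783.01 |  |  | 3387678.60 | 2995508.69
X̄ = 3387678.60 / 32783.01 = 103.34 cm
Ȳ = 2995508.69 / 32783.01 = 91.37 cm

X̄ = 103.34 cm, Ȳ = 91.37 cm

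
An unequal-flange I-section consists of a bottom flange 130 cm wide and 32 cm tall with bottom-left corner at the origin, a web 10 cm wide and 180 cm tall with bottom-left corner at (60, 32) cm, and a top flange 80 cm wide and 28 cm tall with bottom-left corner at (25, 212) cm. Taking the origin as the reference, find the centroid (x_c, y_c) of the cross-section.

Part | A | x̄ᵢ | ȳᵢ | A·x̄ᵢ | A·ȳᵢ
bottom flange | 4160.00 | 65.00 | 16.00 | 270400.00 | 66560.00
web | 1800.00 | 65.00 | 122.00 | 117000.00 | 219600.00
top flange | 2240.00 | 65.00 | 226.00 | 145600.00 | 506240.00
Σ | 8200.00 |  |  | 533000.00 | 792400.00
x_c = 533000.00 / 8200.00 = 65.00 cm
y_c = 792400.00 / 8200.00 = 96.63 cm

x_c = 65.00 cm, y_c = 96.63 cm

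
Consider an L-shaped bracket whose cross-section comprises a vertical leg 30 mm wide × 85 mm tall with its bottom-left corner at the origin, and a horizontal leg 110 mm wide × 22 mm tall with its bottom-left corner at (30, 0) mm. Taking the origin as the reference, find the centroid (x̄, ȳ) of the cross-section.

x̄ = 49.08 mm, ȳ = 27.16 mm

Part | A | x̄ᵢ | ȳᵢ | A·x̄ᵢ | A·ȳᵢ
vertical leg | 2550.00 | 15.00 | 42.50 | 38250.00 | 108375.00
horizontal leg | 2420.00 | 85.00 | 11.00 | 205700.00 | 26620.00
Σ | 4970.00 |  |  | 243950.00 | 134995.00
x̄ = 243950.00 / 4970.00 = 49.08 mm
ȳ = 134995.00 / 4970.00 = 27.16 mm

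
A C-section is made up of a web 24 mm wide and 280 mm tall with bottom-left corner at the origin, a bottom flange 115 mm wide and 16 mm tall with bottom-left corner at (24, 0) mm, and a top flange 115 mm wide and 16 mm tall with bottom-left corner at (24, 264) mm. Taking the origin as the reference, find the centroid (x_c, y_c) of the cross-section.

x_c = 36.59 mm, y_c = 140.00 mm

web: A = 24 × 280 = 6720.00, centroid at (12.00, 140.00).
bottom flange: A = 115 × 16 = 1840.00, centroid at (81.50, 8.00).
top flange: A = 115 × 16 = 1840.00, centroid at (81.50, 272.00).
ΣA = 10400.00 mm²
ΣAx_c = (6720.00)(12.00) + (1840.00)(81.50) + (1840.00)(81.50) = 380560.00 mm³
ΣAy_c = (6720.00)(140.00) + (1840.00)(8.00) + (1840.00)(272.00) = 1456000.00 mm³
x_c = 380560.00 / 10400.00 = 36.59 mm
y_c = 1456000.00 / 10400.00 = 140.00 mm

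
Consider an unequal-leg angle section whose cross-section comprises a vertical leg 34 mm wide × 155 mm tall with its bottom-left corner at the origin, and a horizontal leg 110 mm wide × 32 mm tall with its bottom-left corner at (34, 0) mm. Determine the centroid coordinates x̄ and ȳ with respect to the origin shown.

x̄ = 45.83 mm, ȳ = 52.87 mm

vertical leg: A = 34 × 155 = 5270.00, centroid at (17.00, 77.50).
horizontal leg: A = 110 × 32 = 3520.00, centroid at (89.00, 16.00).
ΣA = 8790.00 mm², ΣAx̄ = 402870.00 mm³, ΣAȳ = 464745.00 mm³.
x̄ = 402870.00/8790.00 = 45.83 mm; ȳ = 464745.00/8790.00 = 52.87 mm.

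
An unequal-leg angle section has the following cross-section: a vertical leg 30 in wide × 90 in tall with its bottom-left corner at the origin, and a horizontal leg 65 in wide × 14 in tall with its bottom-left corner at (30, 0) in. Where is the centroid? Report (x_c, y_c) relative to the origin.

x_c = 26.97 in, y_c = 35.42 in

vertical leg: A = 30 × 90 = 2700.00, centroid at (15.00, 45.00).
horizontal leg: A = 65 × 14 = 910.00, centroid at (62.50, 7.00).
ΣA = 3610.00 in²
ΣAx_c = (2700.00)(15.00) + (910.00)(62.50) = 97375.00 in³
ΣAy_c = (2700.00)(45.00) + (910.00)(7.00) = 127870.00 in³
x_c = 97375.00 / 3610.00 = 26.97 in
y_c = 127870.00 / 3610.00 = 35.42 in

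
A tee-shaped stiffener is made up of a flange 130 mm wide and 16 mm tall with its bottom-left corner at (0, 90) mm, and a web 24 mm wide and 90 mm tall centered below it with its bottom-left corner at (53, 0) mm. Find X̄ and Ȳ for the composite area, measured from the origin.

X̄ = 65.00 mm, Ȳ = 71.00 mm

web: A = 24 × 90 = 2160.00, centroid at (65.00, 45.00).
flange: A = 130 × 16 = 2080.00, centroid at (65.00, 98.00).
ΣA = 4240.00 mm², ΣAX̄ = 275600.00 mm³, ΣAȲ = 301040.00 mm³.
X̄ = 275600.00/4240.00 = 65.00 mm; Ȳ = 301040.00/4240.00 = 71.00 mm.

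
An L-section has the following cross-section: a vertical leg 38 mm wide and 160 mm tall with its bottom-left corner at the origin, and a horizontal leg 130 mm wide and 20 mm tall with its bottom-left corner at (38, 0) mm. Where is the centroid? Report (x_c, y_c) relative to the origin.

vertical leg: A = 38 × 160 = 6080.00, centroid at (19.00, 80.00).
horizontal leg: A = 130 × 20 = 2600.00, centroid at (103.00, 10.00).
ΣA = 8680.00 mm², ΣAx_c = 383320.00 mm³, ΣAy_c = 512400.00 mm³.
x_c = 383320.00/8680.00 = 44.16 mm; y_c = 512400.00/8680.00 = 59.03 mm.

x_c = 44.16 mm, y_c = 59.03 mm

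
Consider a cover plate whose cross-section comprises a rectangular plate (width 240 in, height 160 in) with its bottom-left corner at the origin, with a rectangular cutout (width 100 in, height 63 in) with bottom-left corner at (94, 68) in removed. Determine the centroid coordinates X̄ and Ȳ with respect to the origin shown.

X̄ = 115.29 in, Ȳ = 76.17 in

plate: A = 240 × 160 = 38400.00, centroid at (120.00, 80.00).
hole: A = −(100 × 63) = -6300.00, centroid at (144.00, 99.50).
ΣA = 32100.00 in², ΣAX̄ = 3700800.00 in³, ΣAȲ = 2445150.00 in³.
X̄ = 3700800.00/32100.00 = 115.29 in; Ȳ = 2445150.00/32100.00 = 76.17 in.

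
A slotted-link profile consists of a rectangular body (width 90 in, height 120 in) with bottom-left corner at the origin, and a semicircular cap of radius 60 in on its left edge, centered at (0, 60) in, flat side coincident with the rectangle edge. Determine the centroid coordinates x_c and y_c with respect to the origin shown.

rectangular body: A = 90 × 120 = 10800.00, centroid at (45.00, 60.00).
semicircular end: A = ½π·60² = 5654.87, centroid at (-25.46, 60.00).
ΣA = 16454.87 in², ΣAx_c = 342000.00 in³, ΣAy_c = 987292.01 in³.
x_c = 342000.00/16454.87 = 20.78 in; y_c = 987292.01/16454.87 = 60.00 in.

x_c = 20.78 in, y_c = 60.00 in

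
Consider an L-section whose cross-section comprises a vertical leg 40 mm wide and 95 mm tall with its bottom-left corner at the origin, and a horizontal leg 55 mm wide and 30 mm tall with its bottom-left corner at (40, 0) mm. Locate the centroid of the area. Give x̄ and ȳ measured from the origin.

vertical leg: A = 40 × 95 = 3800.00, centroid at (20.00, 47.50).
horizontal leg: A = 55 × 30 = 1650.00, centroid at (67.50, 15.00).
ΣA = 5450.00 mm², ΣAx̄ = 187375.00 mm³, ΣAȳ = 205250.00 mm³.
x̄ = 187375.00/5450.00 = 34.38 mm; ȳ = 205250.00/5450.00 = 37.66 mm.

x̄ = 34.38 mm, ȳ = 37.66 mm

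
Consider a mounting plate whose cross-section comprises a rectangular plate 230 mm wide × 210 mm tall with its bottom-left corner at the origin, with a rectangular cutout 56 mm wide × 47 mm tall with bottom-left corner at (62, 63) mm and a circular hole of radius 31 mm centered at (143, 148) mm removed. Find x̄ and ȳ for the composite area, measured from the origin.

Part | A | x̄ᵢ | ȳᵢ | A·x̄ᵢ | A·ȳᵢ
plate | 48300.00 | 115.00 | 105.00 | 5554500.00 | 5071500.00
hole 1 | -2632.00 | 90.00 | 86.50 | -236880.00 | -227668.00
hole 2 | -3019.07 | 143.00 | 148.00 | -431727.09 | -446822.44
Σ | 42648.93 |  |  | 4885892.91 | 4397009.56
x̄ = 4885892.91 / 42648.93 = 114.56 mm
ȳ = 4397009.56 / 42648.93 = 103.10 mm

x̄ = 114.56 mm, ȳ = 103.10 mm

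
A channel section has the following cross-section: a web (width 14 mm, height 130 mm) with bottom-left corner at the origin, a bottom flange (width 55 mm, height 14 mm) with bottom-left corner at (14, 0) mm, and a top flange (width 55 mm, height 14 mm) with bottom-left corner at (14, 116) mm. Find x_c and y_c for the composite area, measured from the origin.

web: A = 14 × 130 = 1820.00, centroid at (7.00, 65.00).
bottom flange: A = 55 × 14 = 770.00, centroid at (41.50, 7.00).
top flange: A = 55 × 14 = 770.00, centroid at (41.50, 123.00).
ΣA = 3360.00 mm²
ΣAx_c = (1820.00)(7.00) + (770.00)(41.50) + (770.00)(41.50) = 76650.00 mm³
ΣAy_c = (1820.00)(65.00) + (770.00)(7.00) + (770.00)(123.00) = 218400.00 mm³
x_c = 76650.00 / 3360.00 = 22.81 mm
y_c = 218400.00 / 3360.00 = 65.00 mm

x_c = 22.81 mm, y_c = 65.00 mm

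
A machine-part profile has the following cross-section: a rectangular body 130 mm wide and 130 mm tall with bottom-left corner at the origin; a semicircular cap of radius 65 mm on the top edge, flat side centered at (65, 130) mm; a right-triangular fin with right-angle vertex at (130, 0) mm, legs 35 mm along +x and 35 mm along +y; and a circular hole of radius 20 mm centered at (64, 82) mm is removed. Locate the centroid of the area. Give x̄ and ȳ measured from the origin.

x̄ = 67.11 mm, ȳ = 89.48 mm

Part | A | x̄ᵢ | ȳᵢ | A·x̄ᵢ | A·ȳᵢ
rectangular body | 16900.00 | 65.00 | 65.00 | 1098500.00 | 1098500.00
semicircular top | 6636.61 | 65.00 | 157.59 | 431379.94 | 1045843.22
triangular fin | 612.50 | 141.67 | 11.67 | 86770.83 | 7145.83
hole | -1256.64 | 64.00 | 82.00 | -80424.77 | -103044.24
Σ | 22892.48 |  |  | 1536226.00 | 2048444.81
x̄ = 1536226.00 / 22892.48 = 67.11 mm
ȳ = 2048444.81 / 22892.48 = 89.48 mm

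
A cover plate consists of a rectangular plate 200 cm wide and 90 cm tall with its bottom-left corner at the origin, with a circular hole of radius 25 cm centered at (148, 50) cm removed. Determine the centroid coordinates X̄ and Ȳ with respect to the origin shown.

X̄ = 94.12 cm, Ȳ = 44.39 cm

plate: A = 200 × 90 = 18000.00, centroid at (100.00, 45.00).
hole: A = −π·25² = -1963.50, centroid at (148.00, 50.00).
ΣA = 16036.50 cm²
ΣAX̄ = (18000.00)(100.00) + (-1963.50)(148.00) = 1509402.68 cm³
ΣAȲ = (18000.00)(45.00) + (-1963.50)(50.00) = 711825.23 cm³
X̄ = 1509402.68 / 16036.50 = 94.12 cm
Ȳ = 711825.23 / 16036.50 = 44.39 cm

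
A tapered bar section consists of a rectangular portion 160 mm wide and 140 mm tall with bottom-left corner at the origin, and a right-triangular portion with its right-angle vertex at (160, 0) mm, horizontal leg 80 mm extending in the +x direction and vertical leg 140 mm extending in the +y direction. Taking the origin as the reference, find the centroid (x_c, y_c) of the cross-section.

rectangular portion: A = 160 × 140 = 22400.00, centroid at (80.00, 70.00).
triangular portion: A = ½·80·140 = 5600.00, centroid at (186.67, 46.67).
ΣA = 28000.00 mm², ΣAx_c = 2837333.33 mm³, ΣAy_c = 1829333.33 mm³.
x_c = 2837333.33/28000.00 = 101.33 mm; y_c = 1829333.33/28000.00 = 65.33 mm.

x_c = 101.33 mm, y_c = 65.33 mm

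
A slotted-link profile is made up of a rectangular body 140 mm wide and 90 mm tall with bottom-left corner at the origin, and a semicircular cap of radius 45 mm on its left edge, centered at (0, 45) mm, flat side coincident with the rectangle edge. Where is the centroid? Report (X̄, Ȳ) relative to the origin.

X̄ = 52.04 mm, Ȳ = 45.00 mm

rectangular body: A = 140 × 90 = 12600.00, centroid at (70.00, 45.00).
semicircular end: A = ½π·45² = 3180.86, centroid at (-19.10, 45.00).
ΣA = 15780.86 mm²
ΣAX̄ = (12600.00)(70.00) + (3180.86)(-19.10) = 821250.00 mm³
ΣAȲ = (12600.00)(45.00) + (3180.86)(45.00) = 710138.82 mm³
X̄ = 821250.00 / 15780.86 = 52.04 mm
Ȳ = 710138.82 / 15780.86 = 45.00 mm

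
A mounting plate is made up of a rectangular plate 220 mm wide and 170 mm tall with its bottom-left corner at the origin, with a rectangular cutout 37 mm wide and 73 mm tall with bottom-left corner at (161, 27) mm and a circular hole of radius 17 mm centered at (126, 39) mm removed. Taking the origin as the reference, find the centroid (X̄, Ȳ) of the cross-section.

plate: A = 220 × 170 = 37400.00, centroid at (110.00, 85.00).
hole 1: A = −(37 × 73) = -2701.00, centroid at (179.50, 63.50).
hole 2: A = −π·17² = -907.92, centroid at (126.00, 39.00).
ΣA = 33791.08 mm²
ΣAX̄ = (37400.00)(110.00) + (-2701.00)(179.50) + (-907.92)(126.00) = 3514772.55 mm³
ΣAȲ = (37400.00)(85.00) + (-2701.00)(63.50) + (-907.92)(39.00) = 2972077.61 mm³
X̄ = 3514772.55 / 33791.08 = 104.01 mm
Ȳ = 2972077.61 / 33791.08 = 87.95 mm

X̄ = 104.01 mm, Ȳ = 87.95 mm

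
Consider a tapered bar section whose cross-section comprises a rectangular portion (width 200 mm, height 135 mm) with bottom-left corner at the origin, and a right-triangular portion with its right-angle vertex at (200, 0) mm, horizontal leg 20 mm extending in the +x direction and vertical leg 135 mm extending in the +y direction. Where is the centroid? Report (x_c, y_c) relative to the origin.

x_c = 105.08 mm, y_c = 66.43 mm

rectangular portion: A = 200 × 135 = 27000.00, centroid at (100.00, 67.50).
triangular portion: A = ½·20·135 = 1350.00, centroid at (206.67, 45.00).
ΣA = 28350.00 mm², ΣAx_c = 2979000.00 mm³, ΣAy_c = 1883250.00 mm³.
x_c = 2979000.00/28350.00 = 105.08 mm; y_c = 1883250.00/28350.00 = 66.43 mm.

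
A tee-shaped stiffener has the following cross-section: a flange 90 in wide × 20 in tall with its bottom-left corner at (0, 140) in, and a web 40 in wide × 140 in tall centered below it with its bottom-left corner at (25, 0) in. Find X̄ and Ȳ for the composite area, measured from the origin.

web: A = 40 × 140 = 5600.00, centroid at (45.00, 70.00).
flange: A = 90 × 20 = 1800.00, centroid at (45.00, 150.00).
ΣA = 7400.00 in²
ΣAX̄ = (5600.00)(45.00) + (1800.00)(45.00) = 333000.00 in³
ΣAȲ = (5600.00)(70.00) + (1800.00)(150.00) = 662000.00 in³
X̄ = 333000.00 / 7400.00 = 45.00 in
Ȳ = 662000.00 / 7400.00 = 89.46 in

X̄ = 45.00 in, Ȳ = 89.46 in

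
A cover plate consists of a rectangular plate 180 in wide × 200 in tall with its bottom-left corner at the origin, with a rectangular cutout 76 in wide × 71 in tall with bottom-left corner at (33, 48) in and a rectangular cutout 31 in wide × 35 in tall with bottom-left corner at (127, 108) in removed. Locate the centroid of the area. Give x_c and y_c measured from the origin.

x_c = 91.54 in, y_c = 102.08 in

plate: A = 180 × 200 = 36000.00, centroid at (90.00, 100.00).
hole 1: A = −(76 × 71) = -5396.00, centroid at (71.00, 83.50).
hole 2: A = −(31 × 35) = -1085.00, centroid at (142.50, 125.50).
ΣA = 29519.00 in², ΣAx_c = 2702271.50 in³, ΣAy_c = 3013266.50 in³.
x_c = 2702271.50/29519.00 = 91.54 in; y_c = 3013266.50/29519.00 = 102.08 in.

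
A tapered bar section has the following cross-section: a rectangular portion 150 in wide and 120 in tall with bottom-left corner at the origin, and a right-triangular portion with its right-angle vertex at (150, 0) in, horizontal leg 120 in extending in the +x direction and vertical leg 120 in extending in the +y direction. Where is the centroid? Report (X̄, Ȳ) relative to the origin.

rectangular portion: A = 150 × 120 = 18000.00, centroid at (75.00, 60.00).
triangular portion: A = ½·120·120 = 7200.00, centroid at (190.00, 40.00).
ΣA = 25200.00 in², ΣAX̄ = 2718000.00 in³, ΣAȲ = 1368000.00 in³.
X̄ = 2718000.00/25200.00 = 107.86 in; Ȳ = 1368000.00/25200.00 = 54.29 in.

X̄ = 107.86 in, Ȳ = 54.29 in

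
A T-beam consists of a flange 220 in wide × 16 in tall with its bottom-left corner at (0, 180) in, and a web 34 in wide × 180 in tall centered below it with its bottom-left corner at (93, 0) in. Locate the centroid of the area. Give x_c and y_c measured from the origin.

x_c = 110.00 in, y_c = 125.78 in

web: A = 34 × 180 = 6120.00, centroid at (110.00, 90.00).
flange: A = 220 × 16 = 3520.00, centroid at (110.00, 188.00).
ΣA = 9640.00 in², ΣAx_c = 1060400.00 in³, ΣAy_c = 1212560.00 in³.
x_c = 1060400.00/9640.00 = 110.00 in; y_c = 1212560.00/9640.00 = 125.78 in.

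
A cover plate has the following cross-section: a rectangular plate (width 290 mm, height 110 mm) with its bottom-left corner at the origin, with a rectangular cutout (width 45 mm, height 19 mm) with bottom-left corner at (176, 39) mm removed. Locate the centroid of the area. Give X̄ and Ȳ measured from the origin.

X̄ = 143.53 mm, Ȳ = 55.18 mm

Part | A | x̄ᵢ | ȳᵢ | A·x̄ᵢ | A·ȳᵢ
plate | 31900.00 | 145.00 | 55.00 | 4625500.00 | 1754500.00
hole | -855.00 | 198.50 | 48.50 | -169717.50 | -41467.50
Σ | 31045.00 |  |  | 4455782.50 | 1713032.50
X̄ = 4455782.50 / 31045.00 = 143.53 mm
Ȳ = 1713032.50 / 31045.00 = 55.18 mm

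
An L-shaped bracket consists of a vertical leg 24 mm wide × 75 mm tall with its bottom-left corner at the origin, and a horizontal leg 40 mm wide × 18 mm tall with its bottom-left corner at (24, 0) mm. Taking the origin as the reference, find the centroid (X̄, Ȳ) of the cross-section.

X̄ = 21.14 mm, Ȳ = 29.36 mm

vertical leg: A = 24 × 75 = 1800.00, centroid at (12.00, 37.50).
horizontal leg: A = 40 × 18 = 720.00, centroid at (44.00, 9.00).
ΣA = 2520.00 mm²
ΣAX̄ = (1800.00)(12.00) + (720.00)(44.00) = 53280.00 mm³
ΣAȲ = (1800.00)(37.50) + (720.00)(9.00) = 73980.00 mm³
X̄ = 53280.00 / 2520.00 = 21.14 mm
Ȳ = 73980.00 / 2520.00 = 29.36 mm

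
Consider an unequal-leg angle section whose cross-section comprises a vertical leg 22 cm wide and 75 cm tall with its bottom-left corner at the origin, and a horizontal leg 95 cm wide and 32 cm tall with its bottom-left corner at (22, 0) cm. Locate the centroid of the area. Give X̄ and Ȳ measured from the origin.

X̄ = 48.92 cm, Ȳ = 23.56 cm

vertical leg: A = 22 × 75 = 1650.00, centroid at (11.00, 37.50).
horizontal leg: A = 95 × 32 = 3040.00, centroid at (69.50, 16.00).
ΣA = 4690.00 cm², ΣAX̄ = 229430.00 cm³, ΣAȲ = 110515.00 cm³.
X̄ = 229430.00/4690.00 = 48.92 cm; Ȳ = 110515.00/4690.00 = 23.56 cm.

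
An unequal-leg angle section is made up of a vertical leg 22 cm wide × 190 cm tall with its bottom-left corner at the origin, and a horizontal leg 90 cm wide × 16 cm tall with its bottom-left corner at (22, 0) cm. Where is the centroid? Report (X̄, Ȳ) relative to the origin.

Part | A | x̄ᵢ | ȳᵢ | A·x̄ᵢ | A·ȳᵢ
vertical leg | 4180.00 | 11.00 | 95.00 | 45980.00 | 397100.00
horizontal leg | 1440.00 | 67.00 | 8.00 | 96480.00 | 11520.00
Σ | 5620.00 |  |  | 142460.00 | 408620.00
X̄ = 142460.00 / 5620.00 = 25.35 cm
Ȳ = 408620.00 / 5620.00 = 72.71 cm

X̄ = 25.35 cm, Ȳ = 72.71 cm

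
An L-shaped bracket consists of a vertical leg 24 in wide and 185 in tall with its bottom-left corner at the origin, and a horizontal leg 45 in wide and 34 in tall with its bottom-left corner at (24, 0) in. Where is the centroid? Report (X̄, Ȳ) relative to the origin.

X̄ = 20.84 in, Ȳ = 73.15 in

vertical leg: A = 24 × 185 = 4440.00, centroid at (12.00, 92.50).
horizontal leg: A = 45 × 34 = 1530.00, centroid at (46.50, 17.00).
ΣA = 5970.00 in²
ΣAX̄ = (4440.00)(12.00) + (1530.00)(46.50) = 124425.00 in³
ΣAȲ = (4440.00)(92.50) + (1530.00)(17.00) = 436710.00 in³
X̄ = 124425.00 / 5970.00 = 20.84 in
Ȳ = 436710.00 / 5970.00 = 73.15 in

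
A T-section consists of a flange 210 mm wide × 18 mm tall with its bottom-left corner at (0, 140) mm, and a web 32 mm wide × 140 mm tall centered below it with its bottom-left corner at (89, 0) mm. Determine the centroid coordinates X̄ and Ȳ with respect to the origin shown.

X̄ = 105.00 mm, Ȳ = 106.15 mm

web: A = 32 × 140 = 4480.00, centroid at (105.00, 70.00).
flange: A = 210 × 18 = 3780.00, centroid at (105.00, 149.00).
ΣA = 8260.00 mm²
ΣAX̄ = (4480.00)(105.00) + (3780.00)(105.00) = 867300.00 mm³
ΣAȲ = (4480.00)(70.00) + (3780.00)(149.00) = 876820.00 mm³
X̄ = 867300.00 / 8260.00 = 105.00 mm
Ȳ = 876820.00 / 8260.00 = 106.15 mm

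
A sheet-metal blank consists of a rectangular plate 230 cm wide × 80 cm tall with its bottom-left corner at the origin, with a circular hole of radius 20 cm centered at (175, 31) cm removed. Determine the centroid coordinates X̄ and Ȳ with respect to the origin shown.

Part | A | x̄ᵢ | ȳᵢ | A·x̄ᵢ | A·ȳᵢ
plate | 18400.00 | 115.00 | 40.00 | 2116000.00 | 736000.00
hole | -1256.64 | 175.00 | 31.00 | -219911.49 | -38955.75
Σ | 17143.36 |  |  | 1896088.51 | 697044.25
X̄ = 1896088.51 / 17143.36 = 110.60 cm
Ȳ = 697044.25 / 17143.36 = 40.66 cm

X̄ = 110.60 cm, Ȳ = 40.66 cm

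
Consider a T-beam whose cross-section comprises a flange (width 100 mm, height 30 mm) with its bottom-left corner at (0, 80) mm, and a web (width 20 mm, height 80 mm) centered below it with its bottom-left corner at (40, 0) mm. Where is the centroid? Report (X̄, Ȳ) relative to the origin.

X̄ = 50.00 mm, Ȳ = 75.87 mm

web: A = 20 × 80 = 1600.00, centroid at (50.00, 40.00).
flange: A = 100 × 30 = 3000.00, centroid at (50.00, 95.00).
ΣA = 4600.00 mm², ΣAX̄ = 230000.00 mm³, ΣAȲ = 349000.00 mm³.
X̄ = 230000.00/4600.00 = 50.00 mm; Ȳ = 349000.00/4600.00 = 75.87 mm.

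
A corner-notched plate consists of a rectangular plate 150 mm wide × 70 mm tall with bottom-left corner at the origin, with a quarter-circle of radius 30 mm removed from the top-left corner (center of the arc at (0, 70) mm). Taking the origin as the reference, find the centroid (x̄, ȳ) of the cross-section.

Part | A | x̄ᵢ | ȳᵢ | A·x̄ᵢ | A·ȳᵢ
plate | 10500.00 | 75.00 | 35.00 | 787500.00 | 367500.00
removed quarter-circle | -706.86 | 12.73 | 57.27 | -9000.00 | -40480.08
Σ | 9793.14 |  |  | 778500.00 | 327019.92
x̄ = 778500.00 / 9793.14 = 79.49 mm
ȳ = 327019.92 / 9793.14 = 33.39 mm

x̄ = 79.49 mm, ȳ = 33.39 mm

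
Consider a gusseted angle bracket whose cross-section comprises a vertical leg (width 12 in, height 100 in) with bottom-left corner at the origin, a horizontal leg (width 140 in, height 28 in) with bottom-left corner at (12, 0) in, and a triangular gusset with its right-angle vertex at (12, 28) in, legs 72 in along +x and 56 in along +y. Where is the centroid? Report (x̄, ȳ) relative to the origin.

vertical leg: A = 12 × 100 = 1200.00, centroid at (6.00, 50.00).
horizontal leg: A = 140 × 28 = 3920.00, centroid at (82.00, 14.00).
gusset: A = ½·72·56 = 2016.00, centroid at (36.00, 46.67).
ΣA = 7136.00 in², ΣAx̄ = 401216.00 in³, ΣAȳ = 208960.00 in³.
x̄ = 401216.00/7136.00 = 56.22 in; ȳ = 208960.00/7136.00 = 29.28 in.

x̄ = 56.22 in, ȳ = 29.28 in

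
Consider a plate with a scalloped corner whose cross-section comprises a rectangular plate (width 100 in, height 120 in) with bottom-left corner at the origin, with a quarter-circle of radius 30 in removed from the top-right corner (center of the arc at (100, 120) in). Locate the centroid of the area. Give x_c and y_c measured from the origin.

plate: A = 100 × 120 = 12000.00, centroid at (50.00, 60.00).
removed quarter-circle: A = −¼π·30² = -706.86, centroid at (87.27, 107.27).
ΣA = 11293.14 in²
ΣAx_c = (12000.00)(50.00) + (-706.86)(87.27) = 538314.17 in³
ΣAy_c = (12000.00)(60.00) + (-706.86)(107.27) = 644177.00 in³
x_c = 538314.17 / 11293.14 = 47.67 in
y_c = 644177.00 / 11293.14 = 57.04 in

x_c = 47.67 in, y_c = 57.04 in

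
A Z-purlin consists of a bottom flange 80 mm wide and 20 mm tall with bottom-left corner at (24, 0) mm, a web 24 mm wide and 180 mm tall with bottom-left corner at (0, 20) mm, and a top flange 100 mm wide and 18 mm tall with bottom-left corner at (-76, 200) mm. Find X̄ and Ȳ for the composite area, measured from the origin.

bottom flange: A = 80 × 20 = 1600.00, centroid at (64.00, 10.00).
web: A = 24 × 180 = 4320.00, centroid at (12.00, 110.00).
top flange: A = 100 × 18 = 1800.00, centroid at (-26.00, 209.00).
ΣA = 7720.00 mm²
ΣAX̄ = (1600.00)(64.00) + (4320.00)(12.00) + (1800.00)(-26.00) = 107440.00 mm³
ΣAȲ = (1600.00)(10.00) + (4320.00)(110.00) + (1800.00)(209.00) = 867400.00 mm³
X̄ = 107440.00 / 7720.00 = 13.92 mm
Ȳ = 867400.00 / 7720.00 = 112.36 mm

X̄ = 13.92 mm, Ȳ = 112.36 mm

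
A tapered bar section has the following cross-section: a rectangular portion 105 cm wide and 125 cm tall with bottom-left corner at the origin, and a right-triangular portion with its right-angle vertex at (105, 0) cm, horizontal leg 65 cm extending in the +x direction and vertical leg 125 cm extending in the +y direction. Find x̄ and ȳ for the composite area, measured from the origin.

rectangular portion: A = 105 × 125 = 13125.00, centroid at (52.50, 62.50).
triangular portion: A = ½·65·125 = 4062.50, centroid at (126.67, 41.67).
ΣA = 17187.50 cm², ΣAx̄ = 1203645.83 cm³, ΣAȳ = 989583.33 cm³.
x̄ = 1203645.83/17187.50 = 70.03 cm; ȳ = 989583.33/17187.50 = 57.58 cm.

x̄ = 70.03 cm, ȳ = 57.58 cm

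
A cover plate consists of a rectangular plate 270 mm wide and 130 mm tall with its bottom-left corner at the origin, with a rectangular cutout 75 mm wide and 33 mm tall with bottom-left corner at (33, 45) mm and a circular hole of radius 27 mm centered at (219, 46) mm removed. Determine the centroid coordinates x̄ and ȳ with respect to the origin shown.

plate: A = 270 × 130 = 35100.00, centroid at (135.00, 65.00).
hole 1: A = −(75 × 33) = -2475.00, centroid at (70.50, 61.50).
hole 2: A = −π·27² = -2290.22, centroid at (219.00, 46.00).
ΣA = 30334.78 mm²
ΣAx̄ = (35100.00)(135.00) + (-2475.00)(70.50) + (-2290.22)(219.00) = 4062454.09 mm³
ΣAȳ = (35100.00)(65.00) + (-2475.00)(61.50) + (-2290.22)(46.00) = 2023937.33 mm³
x̄ = 4062454.09 / 30334.78 = 133.92 mm
ȳ = 2023937.33 / 30334.78 = 66.72 mm

x̄ = 133.92 mm, ȳ = 66.72 mm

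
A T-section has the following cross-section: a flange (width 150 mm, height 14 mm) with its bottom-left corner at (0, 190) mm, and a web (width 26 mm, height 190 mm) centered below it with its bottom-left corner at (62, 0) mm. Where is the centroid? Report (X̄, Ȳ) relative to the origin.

web: A = 26 × 190 = 4940.00, centroid at (75.00, 95.00).
flange: A = 150 × 14 = 2100.00, centroid at (75.00, 197.00).
ΣA = 7040.00 mm², ΣAX̄ = 528000.00 mm³, ΣAȲ = 883000.00 mm³.
X̄ = 528000.00/7040.00 = 75.00 mm; Ȳ = 883000.00/7040.00 = 125.43 mm.

X̄ = 75.00 mm, Ȳ = 125.43 mm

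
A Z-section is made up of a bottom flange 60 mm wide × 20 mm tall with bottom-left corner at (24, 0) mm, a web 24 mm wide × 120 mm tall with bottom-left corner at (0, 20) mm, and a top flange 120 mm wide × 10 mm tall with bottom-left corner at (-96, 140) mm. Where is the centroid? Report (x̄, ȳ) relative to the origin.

x̄ = 10.64 mm, ȳ = 78.86 mm

bottom flange: A = 60 × 20 = 1200.00, centroid at (54.00, 10.00).
web: A = 24 × 120 = 2880.00, centroid at (12.00, 80.00).
top flange: A = 120 × 10 = 1200.00, centroid at (-36.00, 145.00).
ΣA = 5280.00 mm², ΣAx̄ = 56160.00 mm³, ΣAȳ = 416400.00 mm³.
x̄ = 56160.00/5280.00 = 10.64 mm; ȳ = 416400.00/5280.00 = 78.86 mm.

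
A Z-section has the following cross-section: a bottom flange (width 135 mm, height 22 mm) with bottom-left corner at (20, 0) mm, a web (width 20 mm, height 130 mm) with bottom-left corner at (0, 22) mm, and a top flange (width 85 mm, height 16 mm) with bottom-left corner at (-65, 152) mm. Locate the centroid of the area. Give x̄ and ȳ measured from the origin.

Part | A | x̄ᵢ | ȳᵢ | A·x̄ᵢ | A·ȳᵢ
bottom flange | 2970.00 | 87.50 | 11.00 | 259875.00 | 32670.00
web | 2600.00 | 10.00 | 87.00 | 26000.00 | 226200.00
top flange | 1360.00 | -22.50 | 160.00 | -30600.00 | 217600.00
Σ | 6930.00 |  |  | 255275.00 | 476470.00
x̄ = 255275.00 / 6930.00 = 36.84 mm
ȳ = 476470.00 / 6930.00 = 68.75 mm

x̄ = 36.84 mm, ȳ = 68.75 mm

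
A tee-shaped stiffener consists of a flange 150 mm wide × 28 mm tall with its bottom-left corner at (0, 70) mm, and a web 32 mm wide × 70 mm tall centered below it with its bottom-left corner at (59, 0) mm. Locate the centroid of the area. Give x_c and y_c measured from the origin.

web: A = 32 × 70 = 2240.00, centroid at (75.00, 35.00).
flange: A = 150 × 28 = 4200.00, centroid at (75.00, 84.00).
ΣA = 6440.00 mm², ΣAx_c = 483000.00 mm³, ΣAy_c = 431200.00 mm³.
x_c = 483000.00/6440.00 = 75.00 mm; y_c = 431200.00/6440.00 = 66.96 mm.

x_c = 75.00 mm, y_c = 66.96 mm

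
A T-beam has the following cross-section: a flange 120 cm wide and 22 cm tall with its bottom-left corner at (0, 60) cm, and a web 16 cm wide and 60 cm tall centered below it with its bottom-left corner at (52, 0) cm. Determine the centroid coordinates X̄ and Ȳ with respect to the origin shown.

web: A = 16 × 60 = 960.00, centroid at (60.00, 30.00).
flange: A = 120 × 22 = 2640.00, centroid at (60.00, 71.00).
ΣA = 3600.00 cm²
ΣAX̄ = (960.00)(60.00) + (2640.00)(60.00) = 216000.00 cm³
ΣAȲ = (960.00)(30.00) + (2640.00)(71.00) = 216240.00 cm³
X̄ = 216000.00 / 3600.00 = 60.00 cm
Ȳ = 216240.00 / 3600.00 = 60.07 cm

X̄ = 60.00 cm, Ȳ = 60.07 cm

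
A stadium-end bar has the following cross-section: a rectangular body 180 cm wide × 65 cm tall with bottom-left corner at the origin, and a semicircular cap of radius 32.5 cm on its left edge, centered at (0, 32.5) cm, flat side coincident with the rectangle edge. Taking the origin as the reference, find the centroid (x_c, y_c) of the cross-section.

x_c = 77.11 cm, y_c = 32.50 cm

rectangular body: A = 180 × 65 = 11700.00, centroid at (90.00, 32.50).
semicircular end: A = ½π·32.5² = 1659.15, centroid at (-13.79, 32.50).
ΣA = 13359.15 cm², ΣAx_c = 1030114.58 cm³, ΣAy_c = 434172.49 cm³.
x_c = 1030114.58/13359.15 = 77.11 cm; y_c = 434172.49/13359.15 = 32.50 cm.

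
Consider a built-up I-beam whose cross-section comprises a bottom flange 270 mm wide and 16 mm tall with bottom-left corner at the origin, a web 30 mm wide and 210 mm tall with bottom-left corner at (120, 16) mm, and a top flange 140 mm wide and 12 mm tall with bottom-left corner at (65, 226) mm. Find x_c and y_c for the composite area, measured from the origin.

x_c = 135.00 mm, y_c = 96.47 mm

bottom flange: A = 270 × 16 = 4320.00, centroid at (135.00, 8.00).
web: A = 30 × 210 = 6300.00, centroid at (135.00, 121.00).
top flange: A = 140 × 12 = 1680.00, centroid at (135.00, 232.00).
ΣA = 12300.00 mm², ΣAx_c = 1660500.00 mm³, ΣAy_c = 1186620.00 mm³.
x_c = 1660500.00/12300.00 = 135.00 mm; y_c = 1186620.00/12300.00 = 96.47 mm.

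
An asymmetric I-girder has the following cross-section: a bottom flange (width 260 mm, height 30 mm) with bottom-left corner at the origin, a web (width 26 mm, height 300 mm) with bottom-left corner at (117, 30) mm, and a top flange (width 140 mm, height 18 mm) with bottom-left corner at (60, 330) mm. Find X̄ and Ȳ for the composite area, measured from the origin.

Part | A | x̄ᵢ | ȳᵢ | A·x̄ᵢ | A·ȳᵢ
bottom flange | 7800.00 | 130.00 | 15.00 | 1014000.00 | 117000.00
web | 7800.00 | 130.00 | 180.00 | 1014000.00 | 1404000.00
top flange | 2520.00 | 130.00 | 339.00 | 327600.00 | 854280.00
Σ | 18120.00 |  |  | 2355600.00 | 2375280.00
X̄ = 2355600.00 / 18120.00 = 130.00 mm
Ȳ = 2375280.00 / 18120.00 = 131.09 mm

X̄ = 130.00 mm, Ȳ = 131.09 mm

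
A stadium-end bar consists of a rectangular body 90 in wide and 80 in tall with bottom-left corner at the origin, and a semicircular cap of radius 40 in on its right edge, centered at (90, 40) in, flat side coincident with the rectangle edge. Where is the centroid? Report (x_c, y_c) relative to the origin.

rectangular body: A = 90 × 80 = 7200.00, centroid at (45.00, 40.00).
semicircular end: A = ½π·40² = 2513.27, centroid at (106.98, 40.00).
ΣA = 9713.27 in²
ΣAx_c = (7200.00)(45.00) + (2513.27)(106.98) = 592861.34 in³
ΣAy_c = (7200.00)(40.00) + (2513.27)(40.00) = 388530.96 in³
x_c = 592861.34 / 9713.27 = 61.04 in
y_c = 388530.96 / 9713.27 = 40.00 in

x_c = 61.04 in, y_c = 40.00 in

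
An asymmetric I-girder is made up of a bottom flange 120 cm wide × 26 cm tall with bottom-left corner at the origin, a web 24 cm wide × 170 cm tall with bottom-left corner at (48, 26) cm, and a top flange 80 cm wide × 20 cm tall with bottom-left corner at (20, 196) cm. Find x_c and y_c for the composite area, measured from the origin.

Part | A | x̄ᵢ | ȳᵢ | A·x̄ᵢ | A·ȳᵢ
bottom flange | 3120.00 | 60.00 | 13.00 | 187200.00 | 40560.00
web | 4080.00 | 60.00 | 111.00 | 244800.00 | 452880.00
top flange | 1600.00 | 60.00 | 206.00 | 96000.00 | 329600.00
Σ | 8800.00 |  |  | 528000.00 | 823040.00
x_c = 528000.00 / 8800.00 = 60.00 cm
y_c = 823040.00 / 8800.00 = 93.53 cm

x_c = 60.00 cm, y_c = 93.53 cm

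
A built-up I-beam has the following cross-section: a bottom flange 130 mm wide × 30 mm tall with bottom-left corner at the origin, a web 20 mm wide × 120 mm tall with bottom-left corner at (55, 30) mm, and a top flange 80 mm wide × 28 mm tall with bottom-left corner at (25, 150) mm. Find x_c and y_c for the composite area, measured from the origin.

bottom flange: A = 130 × 30 = 3900.00, centroid at (65.00, 15.00).
web: A = 20 × 120 = 2400.00, centroid at (65.00, 90.00).
top flange: A = 80 × 28 = 2240.00, centroid at (65.00, 164.00).
ΣA = 8540.00 mm²
ΣAx_c = (3900.00)(65.00) + (2400.00)(65.00) + (2240.00)(65.00) = 555100.00 mm³
ΣAy_c = (3900.00)(15.00) + (2400.00)(90.00) + (2240.00)(164.00) = 641860.00 mm³
x_c = 555100.00 / 8540.00 = 65.00 mm
y_c = 641860.00 / 8540.00 = 75.16 mm

x_c = 65.00 mm, y_c = 75.16 mm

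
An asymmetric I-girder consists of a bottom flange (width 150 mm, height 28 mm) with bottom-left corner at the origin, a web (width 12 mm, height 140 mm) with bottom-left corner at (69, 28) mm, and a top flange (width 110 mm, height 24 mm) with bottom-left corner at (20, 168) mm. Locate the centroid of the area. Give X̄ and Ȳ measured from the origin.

Part | A | x̄ᵢ | ȳᵢ | A·x̄ᵢ | A·ȳᵢ
bottom flange | 4200.00 | 75.00 | 14.00 | 315000.00 | 58800.00
web | 1680.00 | 75.00 | 98.00 | 126000.00 | 164640.00
top flange | 2640.00 | 75.00 | 180.00 | 198000.00 | 475200.00
Σ | 8520.00 |  |  | 639000.00 | 698640.00
X̄ = 639000.00 / 8520.00 = 75.00 mm
Ȳ = 698640.00 / 8520.00 = 82.00 mm

X̄ = 75.00 mm, Ȳ = 82.00 mm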